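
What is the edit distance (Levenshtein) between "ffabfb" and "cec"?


Computing edit distance: "ffabfb" -> "cec"
DP table:
           c    e    c
      0    1    2    3
  f   1    1    2    3
  f   2    2    2    3
  a   3    3    3    3
  b   4    4    4    4
  f   5    5    5    5
  b   6    6    6    6
Edit distance = dp[6][3] = 6

6


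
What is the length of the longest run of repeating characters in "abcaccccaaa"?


Input: "abcaccccaaa"
Scanning for longest run:
  Position 1 ('b'): new char, reset run to 1
  Position 2 ('c'): new char, reset run to 1
  Position 3 ('a'): new char, reset run to 1
  Position 4 ('c'): new char, reset run to 1
  Position 5 ('c'): continues run of 'c', length=2
  Position 6 ('c'): continues run of 'c', length=3
  Position 7 ('c'): continues run of 'c', length=4
  Position 8 ('a'): new char, reset run to 1
  Position 9 ('a'): continues run of 'a', length=2
  Position 10 ('a'): continues run of 'a', length=3
Longest run: 'c' with length 4

4


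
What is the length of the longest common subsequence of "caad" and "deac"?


LCS of "caad" and "deac"
DP table:
           d    e    a    c
      0    0    0    0    0
  c   0    0    0    0    1
  a   0    0    0    1    1
  a   0    0    0    1    1
  d   0    1    1    1    1
LCS length = dp[4][4] = 1

1


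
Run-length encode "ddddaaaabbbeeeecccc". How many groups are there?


Input: ddddaaaabbbeeeecccc
Scanning for consecutive runs:
  Group 1: 'd' x 4 (positions 0-3)
  Group 2: 'a' x 4 (positions 4-7)
  Group 3: 'b' x 3 (positions 8-10)
  Group 4: 'e' x 4 (positions 11-14)
  Group 5: 'c' x 4 (positions 15-18)
Total groups: 5

5


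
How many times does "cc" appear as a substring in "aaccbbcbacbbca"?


Searching for "cc" in "aaccbbcbacbbca"
Scanning each position:
  Position 0: "aa" => no
  Position 1: "ac" => no
  Position 2: "cc" => MATCH
  Position 3: "cb" => no
  Position 4: "bb" => no
  Position 5: "bc" => no
  Position 6: "cb" => no
  Position 7: "ba" => no
  Position 8: "ac" => no
  Position 9: "cb" => no
  Position 10: "bb" => no
  Position 11: "bc" => no
  Position 12: "ca" => no
Total occurrences: 1

1


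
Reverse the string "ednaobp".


Input: ednaobp
Reading characters right to left:
  Position 6: 'p'
  Position 5: 'b'
  Position 4: 'o'
  Position 3: 'a'
  Position 2: 'n'
  Position 1: 'd'
  Position 0: 'e'
Reversed: pboande

pboande


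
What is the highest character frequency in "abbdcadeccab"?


Input: abbdcadeccab
Character counts:
  'a': 3
  'b': 3
  'c': 3
  'd': 2
  'e': 1
Maximum frequency: 3

3


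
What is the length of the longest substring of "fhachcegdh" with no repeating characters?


Input: "fhachcegdh"
Sliding window (track last position of each char):
  Position 0 ('f'): window [0,0] length 1 -- new best
  Position 1 ('h'): window [0,1] length 2 -- new best
  Position 2 ('a'): window [0,2] length 3 -- new best
  Position 3 ('c'): window [0,3] length 4 -- new best
  Position 4 ('h'): repeat (last at 1), move window start to 2
  Position 4 ('h'): window [2,4] length 3
  Position 5 ('c'): repeat (last at 3), move window start to 4
  Position 5 ('c'): window [4,5] length 2
  Position 6 ('e'): window [4,6] length 3
  Position 7 ('g'): window [4,7] length 4
  Position 8 ('d'): window [4,8] length 5 -- new best
  Position 9 ('h'): repeat (last at 4), move window start to 5
  Position 9 ('h'): window [5,9] length 5
Longest substring with no repeats: "hcegd" with length 5

5


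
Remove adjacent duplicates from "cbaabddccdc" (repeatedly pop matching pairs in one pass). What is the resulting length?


Input: cbaabddccdc
Stack-based adjacent duplicate removal:
  Read 'c': push. Stack: c
  Read 'b': push. Stack: cb
  Read 'a': push. Stack: cba
  Read 'a': matches stack top 'a' => pop. Stack: cb
  Read 'b': matches stack top 'b' => pop. Stack: c
  Read 'd': push. Stack: cd
  Read 'd': matches stack top 'd' => pop. Stack: c
  Read 'c': matches stack top 'c' => pop. Stack: (empty)
  Read 'c': push. Stack: c
  Read 'd': push. Stack: cd
  Read 'c': push. Stack: cdc
Final stack: "cdc" (length 3)

3


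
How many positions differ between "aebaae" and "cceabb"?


Comparing "aebaae" and "cceabb" position by position:
  Position 0: 'a' vs 'c' => DIFFER
  Position 1: 'e' vs 'c' => DIFFER
  Position 2: 'b' vs 'e' => DIFFER
  Position 3: 'a' vs 'a' => same
  Position 4: 'a' vs 'b' => DIFFER
  Position 5: 'e' vs 'b' => DIFFER
Positions that differ: 5

5


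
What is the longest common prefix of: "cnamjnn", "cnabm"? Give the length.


Words: cnamjnn, cnabm
  Position 0: all 'c' => match
  Position 1: all 'n' => match
  Position 2: all 'a' => match
  Position 3: ('m', 'b') => mismatch, stop
LCP = "cna" (length 3)

3


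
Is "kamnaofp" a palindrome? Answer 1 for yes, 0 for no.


Input: kamnaofp
Reversed: pfoanmak
  Compare pos 0 ('k') with pos 7 ('p'): MISMATCH
  Compare pos 1 ('a') with pos 6 ('f'): MISMATCH
  Compare pos 2 ('m') with pos 5 ('o'): MISMATCH
  Compare pos 3 ('n') with pos 4 ('a'): MISMATCH
Result: not a palindrome

0


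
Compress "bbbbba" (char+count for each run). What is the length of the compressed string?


Input: bbbbba
Runs:
  'b' x 5 => "b5"
  'a' x 1 => "a1"
Compressed: "b5a1"
Compressed length: 4

4


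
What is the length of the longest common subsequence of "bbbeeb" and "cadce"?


LCS of "bbbeeb" and "cadce"
DP table:
           c    a    d    c    e
      0    0    0    0    0    0
  b   0    0    0    0    0    0
  b   0    0    0    0    0    0
  b   0    0    0    0    0    0
  e   0    0    0    0    0    1
  e   0    0    0    0    0    1
  b   0    0    0    0    0    1
LCS length = dp[6][5] = 1

1


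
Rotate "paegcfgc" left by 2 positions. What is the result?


Input: "paegcfgc", rotate left by 2
First 2 characters: "pa"
Remaining characters: "egcfgc"
Concatenate remaining + first: "egcfgc" + "pa" = "egcfgcpa"

egcfgcpa


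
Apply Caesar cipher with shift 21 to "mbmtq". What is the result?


Caesar cipher: shift "mbmtq" by 21
  'm' (pos 12) + 21 = pos 7 = 'h'
  'b' (pos 1) + 21 = pos 22 = 'w'
  'm' (pos 12) + 21 = pos 7 = 'h'
  't' (pos 19) + 21 = pos 14 = 'o'
  'q' (pos 16) + 21 = pos 11 = 'l'
Result: hwhol

hwhol


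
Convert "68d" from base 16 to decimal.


Input: "68d" in base 16
Positional expansion:
  Digit '6' (value 6) x 16^2 = 1536
  Digit '8' (value 8) x 16^1 = 128
  Digit 'd' (value 13) x 16^0 = 13
Sum = 1677

1677


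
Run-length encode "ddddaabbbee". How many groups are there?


Input: ddddaabbbee
Scanning for consecutive runs:
  Group 1: 'd' x 4 (positions 0-3)
  Group 2: 'a' x 2 (positions 4-5)
  Group 3: 'b' x 3 (positions 6-8)
  Group 4: 'e' x 2 (positions 9-10)
Total groups: 4

4


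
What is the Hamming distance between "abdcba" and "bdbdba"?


Comparing "abdcba" and "bdbdba" position by position:
  Position 0: 'a' vs 'b' => differ
  Position 1: 'b' vs 'd' => differ
  Position 2: 'd' vs 'b' => differ
  Position 3: 'c' vs 'd' => differ
  Position 4: 'b' vs 'b' => same
  Position 5: 'a' vs 'a' => same
Total differences (Hamming distance): 4

4


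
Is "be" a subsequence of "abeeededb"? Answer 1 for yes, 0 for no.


Check if "be" is a subsequence of "abeeededb"
Greedy scan:
  Position 0 ('a'): no match needed
  Position 1 ('b'): matches sub[0] = 'b'
  Position 2 ('e'): matches sub[1] = 'e'
  Position 3 ('e'): no match needed
  Position 4 ('e'): no match needed
  Position 5 ('d'): no match needed
  Position 6 ('e'): no match needed
  Position 7 ('d'): no match needed
  Position 8 ('b'): no match needed
All 2 characters matched => is a subsequence

1


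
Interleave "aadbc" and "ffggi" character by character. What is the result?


Interleaving "aadbc" and "ffggi":
  Position 0: 'a' from first, 'f' from second => "af"
  Position 1: 'a' from first, 'f' from second => "af"
  Position 2: 'd' from first, 'g' from second => "dg"
  Position 3: 'b' from first, 'g' from second => "bg"
  Position 4: 'c' from first, 'i' from second => "ci"
Result: afafdgbgci

afafdgbgci


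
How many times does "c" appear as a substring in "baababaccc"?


Searching for "c" in "baababaccc"
Scanning each position:
  Position 0: "b" => no
  Position 1: "a" => no
  Position 2: "a" => no
  Position 3: "b" => no
  Position 4: "a" => no
  Position 5: "b" => no
  Position 6: "a" => no
  Position 7: "c" => MATCH
  Position 8: "c" => MATCH
  Position 9: "c" => MATCH
Total occurrences: 3

3


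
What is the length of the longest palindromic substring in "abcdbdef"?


Input: "abcdbdef"
Checking substrings for palindromes:
  [3:6] "dbd" (len 3) => palindrome
Longest palindromic substring: "dbd" with length 3

3


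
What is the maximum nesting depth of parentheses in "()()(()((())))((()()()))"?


Input: "()()(()((())))((()()()))"
Tracking depth:
  Position 0 '(': depth becomes 1
  Position 1 ')': depth becomes 0
  Position 2 '(': depth becomes 1
  Position 3 ')': depth becomes 0
  Position 4 '(': depth becomes 1
  Position 5 '(': depth becomes 2
  Position 6 ')': depth becomes 1
  Position 7 '(': depth becomes 2
  Position 8 '(': depth becomes 3
  Position 9 '(': depth becomes 4
  Position 10 ')': depth becomes 3
  Position 11 ')': depth becomes 2
  Position 12 ')': depth becomes 1
  Position 13 ')': depth becomes 0
  Position 14 '(': depth becomes 1
  Position 15 '(': depth becomes 2
  Position 16 '(': depth becomes 3
  Position 17 ')': depth becomes 2
  Position 18 '(': depth becomes 3
  Position 19 ')': depth becomes 2
  Position 20 '(': depth becomes 3
  Position 21 ')': depth becomes 2
  Position 22 ')': depth becomes 1
  Position 23 ')': depth becomes 0
Maximum depth reached: 4

4


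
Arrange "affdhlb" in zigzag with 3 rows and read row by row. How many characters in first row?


Zigzag "affdhlb" into 3 rows:
Placing characters:
  'a' => row 0
  'f' => row 1
  'f' => row 2
  'd' => row 1
  'h' => row 0
  'l' => row 1
  'b' => row 2
Rows:
  Row 0: "ah"
  Row 1: "fdl"
  Row 2: "fb"
First row length: 2

2


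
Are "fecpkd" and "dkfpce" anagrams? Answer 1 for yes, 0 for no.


Strings: "fecpkd", "dkfpce"
Sorted first:  cdefkp
Sorted second: cdefkp
Sorted forms match => anagrams

1


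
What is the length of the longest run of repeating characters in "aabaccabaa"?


Input: "aabaccabaa"
Scanning for longest run:
  Position 1 ('a'): continues run of 'a', length=2
  Position 2 ('b'): new char, reset run to 1
  Position 3 ('a'): new char, reset run to 1
  Position 4 ('c'): new char, reset run to 1
  Position 5 ('c'): continues run of 'c', length=2
  Position 6 ('a'): new char, reset run to 1
  Position 7 ('b'): new char, reset run to 1
  Position 8 ('a'): new char, reset run to 1
  Position 9 ('a'): continues run of 'a', length=2
Longest run: 'a' with length 2

2


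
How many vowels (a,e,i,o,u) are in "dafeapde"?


Input: dafeapde
Checking each character:
  'd' at position 0: consonant
  'a' at position 1: vowel (running total: 1)
  'f' at position 2: consonant
  'e' at position 3: vowel (running total: 2)
  'a' at position 4: vowel (running total: 3)
  'p' at position 5: consonant
  'd' at position 6: consonant
  'e' at position 7: vowel (running total: 4)
Total vowels: 4

4


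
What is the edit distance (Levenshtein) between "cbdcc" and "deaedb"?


Computing edit distance: "cbdcc" -> "deaedb"
DP table:
           d    e    a    e    d    b
      0    1    2    3    4    5    6
  c   1    1    2    3    4    5    6
  b   2    2    2    3    4    5    5
  d   3    2    3    3    4    4    5
  c   4    3    3    4    4    5    5
  c   5    4    4    4    5    5    6
Edit distance = dp[5][6] = 6

6


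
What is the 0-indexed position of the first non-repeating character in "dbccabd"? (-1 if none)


Input: dbccabd
Character frequencies:
  'a': 1
  'b': 2
  'c': 2
  'd': 2
Scanning left to right for freq == 1:
  Position 0 ('d'): freq=2, skip
  Position 1 ('b'): freq=2, skip
  Position 2 ('c'): freq=2, skip
  Position 3 ('c'): freq=2, skip
  Position 4 ('a'): unique! => answer = 4

4


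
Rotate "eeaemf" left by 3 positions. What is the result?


Input: "eeaemf", rotate left by 3
First 3 characters: "eea"
Remaining characters: "emf"
Concatenate remaining + first: "emf" + "eea" = "emfeea"

emfeea


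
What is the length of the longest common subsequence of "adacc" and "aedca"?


LCS of "adacc" and "aedca"
DP table:
           a    e    d    c    a
      0    0    0    0    0    0
  a   0    1    1    1    1    1
  d   0    1    1    2    2    2
  a   0    1    1    2    2    3
  c   0    1    1    2    3    3
  c   0    1    1    2    3    3
LCS length = dp[5][5] = 3

3


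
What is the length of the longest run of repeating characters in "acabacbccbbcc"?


Input: "acabacbccbbcc"
Scanning for longest run:
  Position 1 ('c'): new char, reset run to 1
  Position 2 ('a'): new char, reset run to 1
  Position 3 ('b'): new char, reset run to 1
  Position 4 ('a'): new char, reset run to 1
  Position 5 ('c'): new char, reset run to 1
  Position 6 ('b'): new char, reset run to 1
  Position 7 ('c'): new char, reset run to 1
  Position 8 ('c'): continues run of 'c', length=2
  Position 9 ('b'): new char, reset run to 1
  Position 10 ('b'): continues run of 'b', length=2
  Position 11 ('c'): new char, reset run to 1
  Position 12 ('c'): continues run of 'c', length=2
Longest run: 'c' with length 2

2


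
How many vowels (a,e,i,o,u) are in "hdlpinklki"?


Input: hdlpinklki
Checking each character:
  'h' at position 0: consonant
  'd' at position 1: consonant
  'l' at position 2: consonant
  'p' at position 3: consonant
  'i' at position 4: vowel (running total: 1)
  'n' at position 5: consonant
  'k' at position 6: consonant
  'l' at position 7: consonant
  'k' at position 8: consonant
  'i' at position 9: vowel (running total: 2)
Total vowels: 2

2


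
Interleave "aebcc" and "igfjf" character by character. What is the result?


Interleaving "aebcc" and "igfjf":
  Position 0: 'a' from first, 'i' from second => "ai"
  Position 1: 'e' from first, 'g' from second => "eg"
  Position 2: 'b' from first, 'f' from second => "bf"
  Position 3: 'c' from first, 'j' from second => "cj"
  Position 4: 'c' from first, 'f' from second => "cf"
Result: aiegbfcjcf

aiegbfcjcf


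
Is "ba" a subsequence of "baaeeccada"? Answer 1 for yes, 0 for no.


Check if "ba" is a subsequence of "baaeeccada"
Greedy scan:
  Position 0 ('b'): matches sub[0] = 'b'
  Position 1 ('a'): matches sub[1] = 'a'
  Position 2 ('a'): no match needed
  Position 3 ('e'): no match needed
  Position 4 ('e'): no match needed
  Position 5 ('c'): no match needed
  Position 6 ('c'): no match needed
  Position 7 ('a'): no match needed
  Position 8 ('d'): no match needed
  Position 9 ('a'): no match needed
All 2 characters matched => is a subsequence

1


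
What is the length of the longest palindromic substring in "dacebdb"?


Input: "dacebdb"
Checking substrings for palindromes:
  [4:7] "bdb" (len 3) => palindrome
Longest palindromic substring: "bdb" with length 3

3


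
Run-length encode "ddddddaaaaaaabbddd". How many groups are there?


Input: ddddddaaaaaaabbddd
Scanning for consecutive runs:
  Group 1: 'd' x 6 (positions 0-5)
  Group 2: 'a' x 7 (positions 6-12)
  Group 3: 'b' x 2 (positions 13-14)
  Group 4: 'd' x 3 (positions 15-17)
Total groups: 4

4


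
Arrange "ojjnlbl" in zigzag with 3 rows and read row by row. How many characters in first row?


Zigzag "ojjnlbl" into 3 rows:
Placing characters:
  'o' => row 0
  'j' => row 1
  'j' => row 2
  'n' => row 1
  'l' => row 0
  'b' => row 1
  'l' => row 2
Rows:
  Row 0: "ol"
  Row 1: "jnb"
  Row 2: "jl"
First row length: 2

2


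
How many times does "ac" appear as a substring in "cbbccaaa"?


Searching for "ac" in "cbbccaaa"
Scanning each position:
  Position 0: "cb" => no
  Position 1: "bb" => no
  Position 2: "bc" => no
  Position 3: "cc" => no
  Position 4: "ca" => no
  Position 5: "aa" => no
  Position 6: "aa" => no
Total occurrences: 0

0


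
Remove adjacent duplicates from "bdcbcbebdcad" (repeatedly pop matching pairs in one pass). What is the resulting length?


Input: bdcbcbebdcad
Stack-based adjacent duplicate removal:
  Read 'b': push. Stack: b
  Read 'd': push. Stack: bd
  Read 'c': push. Stack: bdc
  Read 'b': push. Stack: bdcb
  Read 'c': push. Stack: bdcbc
  Read 'b': push. Stack: bdcbcb
  Read 'e': push. Stack: bdcbcbe
  Read 'b': push. Stack: bdcbcbeb
  Read 'd': push. Stack: bdcbcbebd
  Read 'c': push. Stack: bdcbcbebdc
  Read 'a': push. Stack: bdcbcbebdca
  Read 'd': push. Stack: bdcbcbebdcad
Final stack: "bdcbcbebdcad" (length 12)

12


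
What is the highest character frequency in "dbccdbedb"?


Input: dbccdbedb
Character counts:
  'b': 3
  'c': 2
  'd': 3
  'e': 1
Maximum frequency: 3

3


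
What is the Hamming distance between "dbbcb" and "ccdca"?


Comparing "dbbcb" and "ccdca" position by position:
  Position 0: 'd' vs 'c' => differ
  Position 1: 'b' vs 'c' => differ
  Position 2: 'b' vs 'd' => differ
  Position 3: 'c' vs 'c' => same
  Position 4: 'b' vs 'a' => differ
Total differences (Hamming distance): 4

4


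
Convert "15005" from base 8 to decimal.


Input: "15005" in base 8
Positional expansion:
  Digit '1' (value 1) x 8^4 = 4096
  Digit '5' (value 5) x 8^3 = 2560
  Digit '0' (value 0) x 8^2 = 0
  Digit '0' (value 0) x 8^1 = 0
  Digit '5' (value 5) x 8^0 = 5
Sum = 6661

6661


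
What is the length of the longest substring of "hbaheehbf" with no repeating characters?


Input: "hbaheehbf"
Sliding window (track last position of each char):
  Position 0 ('h'): window [0,0] length 1 -- new best
  Position 1 ('b'): window [0,1] length 2 -- new best
  Position 2 ('a'): window [0,2] length 3 -- new best
  Position 3 ('h'): repeat (last at 0), move window start to 1
  Position 3 ('h'): window [1,3] length 3
  Position 4 ('e'): window [1,4] length 4 -- new best
  Position 5 ('e'): repeat (last at 4), move window start to 5
  Position 5 ('e'): window [5,5] length 1
  Position 6 ('h'): window [5,6] length 2
  Position 7 ('b'): window [5,7] length 3
  Position 8 ('f'): window [5,8] length 4
Longest substring with no repeats: "bahe" with length 4

4


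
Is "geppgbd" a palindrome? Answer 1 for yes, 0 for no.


Input: geppgbd
Reversed: dbgppeg
  Compare pos 0 ('g') with pos 6 ('d'): MISMATCH
  Compare pos 1 ('e') with pos 5 ('b'): MISMATCH
  Compare pos 2 ('p') with pos 4 ('g'): MISMATCH
Result: not a palindrome

0


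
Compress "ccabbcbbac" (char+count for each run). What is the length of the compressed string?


Input: ccabbcbbac
Runs:
  'c' x 2 => "c2"
  'a' x 1 => "a1"
  'b' x 2 => "b2"
  'c' x 1 => "c1"
  'b' x 2 => "b2"
  'a' x 1 => "a1"
  'c' x 1 => "c1"
Compressed: "c2a1b2c1b2a1c1"
Compressed length: 14

14


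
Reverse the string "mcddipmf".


Input: mcddipmf
Reading characters right to left:
  Position 7: 'f'
  Position 6: 'm'
  Position 5: 'p'
  Position 4: 'i'
  Position 3: 'd'
  Position 2: 'd'
  Position 1: 'c'
  Position 0: 'm'
Reversed: fmpiddcm

fmpiddcm


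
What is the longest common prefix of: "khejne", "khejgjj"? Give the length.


Words: khejne, khejgjj
  Position 0: all 'k' => match
  Position 1: all 'h' => match
  Position 2: all 'e' => match
  Position 3: all 'j' => match
  Position 4: ('n', 'g') => mismatch, stop
LCP = "khej" (length 4)

4


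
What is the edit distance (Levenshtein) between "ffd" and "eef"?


Computing edit distance: "ffd" -> "eef"
DP table:
           e    e    f
      0    1    2    3
  f   1    1    2    2
  f   2    2    2    2
  d   3    3    3    3
Edit distance = dp[3][3] = 3

3


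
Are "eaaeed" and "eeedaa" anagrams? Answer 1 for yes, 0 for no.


Strings: "eaaeed", "eeedaa"
Sorted first:  aadeee
Sorted second: aadeee
Sorted forms match => anagrams

1


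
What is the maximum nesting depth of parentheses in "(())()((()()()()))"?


Input: "(())()((()()()()))"
Tracking depth:
  Position 0 '(': depth becomes 1
  Position 1 '(': depth becomes 2
  Position 2 ')': depth becomes 1
  Position 3 ')': depth becomes 0
  Position 4 '(': depth becomes 1
  Position 5 ')': depth becomes 0
  Position 6 '(': depth becomes 1
  Position 7 '(': depth becomes 2
  Position 8 '(': depth becomes 3
  Position 9 ')': depth becomes 2
  Position 10 '(': depth becomes 3
  Position 11 ')': depth becomes 2
  Position 12 '(': depth becomes 3
  Position 13 ')': depth becomes 2
  Position 14 '(': depth becomes 3
  Position 15 ')': depth becomes 2
  Position 16 ')': depth becomes 1
  Position 17 ')': depth becomes 0
Maximum depth reached: 3

3


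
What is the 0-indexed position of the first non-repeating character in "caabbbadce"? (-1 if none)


Input: caabbbadce
Character frequencies:
  'a': 3
  'b': 3
  'c': 2
  'd': 1
  'e': 1
Scanning left to right for freq == 1:
  Position 0 ('c'): freq=2, skip
  Position 1 ('a'): freq=3, skip
  Position 2 ('a'): freq=3, skip
  Position 3 ('b'): freq=3, skip
  Position 4 ('b'): freq=3, skip
  Position 5 ('b'): freq=3, skip
  Position 6 ('a'): freq=3, skip
  Position 7 ('d'): unique! => answer = 7

7


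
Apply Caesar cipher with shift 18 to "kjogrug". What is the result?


Caesar cipher: shift "kjogrug" by 18
  'k' (pos 10) + 18 = pos 2 = 'c'
  'j' (pos 9) + 18 = pos 1 = 'b'
  'o' (pos 14) + 18 = pos 6 = 'g'
  'g' (pos 6) + 18 = pos 24 = 'y'
  'r' (pos 17) + 18 = pos 9 = 'j'
  'u' (pos 20) + 18 = pos 12 = 'm'
  'g' (pos 6) + 18 = pos 24 = 'y'
Result: cbgyjmy

cbgyjmy


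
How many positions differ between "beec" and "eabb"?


Comparing "beec" and "eabb" position by position:
  Position 0: 'b' vs 'e' => DIFFER
  Position 1: 'e' vs 'a' => DIFFER
  Position 2: 'e' vs 'b' => DIFFER
  Position 3: 'c' vs 'b' => DIFFER
Positions that differ: 4

4


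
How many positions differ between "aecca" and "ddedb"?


Comparing "aecca" and "ddedb" position by position:
  Position 0: 'a' vs 'd' => DIFFER
  Position 1: 'e' vs 'd' => DIFFER
  Position 2: 'c' vs 'e' => DIFFER
  Position 3: 'c' vs 'd' => DIFFER
  Position 4: 'a' vs 'b' => DIFFER
Positions that differ: 5

5


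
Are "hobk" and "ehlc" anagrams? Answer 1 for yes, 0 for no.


Strings: "hobk", "ehlc"
Sorted first:  bhko
Sorted second: cehl
Differ at position 0: 'b' vs 'c' => not anagrams

0


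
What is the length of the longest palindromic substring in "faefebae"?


Input: "faefebae"
Checking substrings for palindromes:
  [2:5] "efe" (len 3) => palindrome
Longest palindromic substring: "efe" with length 3

3


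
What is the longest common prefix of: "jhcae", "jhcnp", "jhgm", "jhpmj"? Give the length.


Words: jhcae, jhcnp, jhgm, jhpmj
  Position 0: all 'j' => match
  Position 1: all 'h' => match
  Position 2: ('c', 'c', 'g', 'p') => mismatch, stop
LCP = "jh" (length 2)

2


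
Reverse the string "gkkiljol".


Input: gkkiljol
Reading characters right to left:
  Position 7: 'l'
  Position 6: 'o'
  Position 5: 'j'
  Position 4: 'l'
  Position 3: 'i'
  Position 2: 'k'
  Position 1: 'k'
  Position 0: 'g'
Reversed: lojlikkg

lojlikkg


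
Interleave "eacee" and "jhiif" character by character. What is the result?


Interleaving "eacee" and "jhiif":
  Position 0: 'e' from first, 'j' from second => "ej"
  Position 1: 'a' from first, 'h' from second => "ah"
  Position 2: 'c' from first, 'i' from second => "ci"
  Position 3: 'e' from first, 'i' from second => "ei"
  Position 4: 'e' from first, 'f' from second => "ef"
Result: ejahcieief

ejahcieief


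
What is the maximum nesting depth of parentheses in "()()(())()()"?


Input: "()()(())()()"
Tracking depth:
  Position 0 '(': depth becomes 1
  Position 1 ')': depth becomes 0
  Position 2 '(': depth becomes 1
  Position 3 ')': depth becomes 0
  Position 4 '(': depth becomes 1
  Position 5 '(': depth becomes 2
  Position 6 ')': depth becomes 1
  Position 7 ')': depth becomes 0
  Position 8 '(': depth becomes 1
  Position 9 ')': depth becomes 0
  Position 10 '(': depth becomes 1
  Position 11 ')': depth becomes 0
Maximum depth reached: 2

2


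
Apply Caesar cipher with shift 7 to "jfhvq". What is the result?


Caesar cipher: shift "jfhvq" by 7
  'j' (pos 9) + 7 = pos 16 = 'q'
  'f' (pos 5) + 7 = pos 12 = 'm'
  'h' (pos 7) + 7 = pos 14 = 'o'
  'v' (pos 21) + 7 = pos 2 = 'c'
  'q' (pos 16) + 7 = pos 23 = 'x'
Result: qmocx

qmocx


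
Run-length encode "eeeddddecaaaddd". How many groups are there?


Input: eeeddddecaaaddd
Scanning for consecutive runs:
  Group 1: 'e' x 3 (positions 0-2)
  Group 2: 'd' x 4 (positions 3-6)
  Group 3: 'e' x 1 (positions 7-7)
  Group 4: 'c' x 1 (positions 8-8)
  Group 5: 'a' x 3 (positions 9-11)
  Group 6: 'd' x 3 (positions 12-14)
Total groups: 6

6


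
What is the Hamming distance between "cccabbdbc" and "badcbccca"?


Comparing "cccabbdbc" and "badcbccca" position by position:
  Position 0: 'c' vs 'b' => differ
  Position 1: 'c' vs 'a' => differ
  Position 2: 'c' vs 'd' => differ
  Position 3: 'a' vs 'c' => differ
  Position 4: 'b' vs 'b' => same
  Position 5: 'b' vs 'c' => differ
  Position 6: 'd' vs 'c' => differ
  Position 7: 'b' vs 'c' => differ
  Position 8: 'c' vs 'a' => differ
Total differences (Hamming distance): 8

8


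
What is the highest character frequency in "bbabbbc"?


Input: bbabbbc
Character counts:
  'a': 1
  'b': 5
  'c': 1
Maximum frequency: 5

5


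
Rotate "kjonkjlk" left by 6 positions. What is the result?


Input: "kjonkjlk", rotate left by 6
First 6 characters: "kjonkj"
Remaining characters: "lk"
Concatenate remaining + first: "lk" + "kjonkj" = "lkkjonkj"

lkkjonkj


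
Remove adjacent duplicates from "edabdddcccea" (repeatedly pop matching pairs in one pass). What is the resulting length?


Input: edabdddcccea
Stack-based adjacent duplicate removal:
  Read 'e': push. Stack: e
  Read 'd': push. Stack: ed
  Read 'a': push. Stack: eda
  Read 'b': push. Stack: edab
  Read 'd': push. Stack: edabd
  Read 'd': matches stack top 'd' => pop. Stack: edab
  Read 'd': push. Stack: edabd
  Read 'c': push. Stack: edabdc
  Read 'c': matches stack top 'c' => pop. Stack: edabd
  Read 'c': push. Stack: edabdc
  Read 'e': push. Stack: edabdce
  Read 'a': push. Stack: edabdcea
Final stack: "edabdcea" (length 8)

8


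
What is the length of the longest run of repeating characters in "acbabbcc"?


Input: "acbabbcc"
Scanning for longest run:
  Position 1 ('c'): new char, reset run to 1
  Position 2 ('b'): new char, reset run to 1
  Position 3 ('a'): new char, reset run to 1
  Position 4 ('b'): new char, reset run to 1
  Position 5 ('b'): continues run of 'b', length=2
  Position 6 ('c'): new char, reset run to 1
  Position 7 ('c'): continues run of 'c', length=2
Longest run: 'b' with length 2

2


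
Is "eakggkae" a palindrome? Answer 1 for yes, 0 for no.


Input: eakggkae
Reversed: eakggkae
  Compare pos 0 ('e') with pos 7 ('e'): match
  Compare pos 1 ('a') with pos 6 ('a'): match
  Compare pos 2 ('k') with pos 5 ('k'): match
  Compare pos 3 ('g') with pos 4 ('g'): match
Result: palindrome

1


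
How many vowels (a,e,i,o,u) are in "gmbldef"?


Input: gmbldef
Checking each character:
  'g' at position 0: consonant
  'm' at position 1: consonant
  'b' at position 2: consonant
  'l' at position 3: consonant
  'd' at position 4: consonant
  'e' at position 5: vowel (running total: 1)
  'f' at position 6: consonant
Total vowels: 1

1


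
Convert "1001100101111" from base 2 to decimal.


Input: "1001100101111" in base 2
Positional expansion:
  Digit '1' (value 1) x 2^12 = 4096
  Digit '0' (value 0) x 2^11 = 0
  Digit '0' (value 0) x 2^10 = 0
  Digit '1' (value 1) x 2^9 = 512
  Digit '1' (value 1) x 2^8 = 256
  Digit '0' (value 0) x 2^7 = 0
  Digit '0' (value 0) x 2^6 = 0
  Digit '1' (value 1) x 2^5 = 32
  Digit '0' (value 0) x 2^4 = 0
  Digit '1' (value 1) x 2^3 = 8
  Digit '1' (value 1) x 2^2 = 4
  Digit '1' (value 1) x 2^1 = 2
  Digit '1' (value 1) x 2^0 = 1
Sum = 4911

4911


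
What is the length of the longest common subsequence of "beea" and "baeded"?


LCS of "beea" and "baeded"
DP table:
           b    a    e    d    e    d
      0    0    0    0    0    0    0
  b   0    1    1    1    1    1    1
  e   0    1    1    2    2    2    2
  e   0    1    1    2    2    3    3
  a   0    1    2    2    2    3    3
LCS length = dp[4][6] = 3

3


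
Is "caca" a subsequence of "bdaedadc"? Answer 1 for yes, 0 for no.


Check if "caca" is a subsequence of "bdaedadc"
Greedy scan:
  Position 0 ('b'): no match needed
  Position 1 ('d'): no match needed
  Position 2 ('a'): no match needed
  Position 3 ('e'): no match needed
  Position 4 ('d'): no match needed
  Position 5 ('a'): no match needed
  Position 6 ('d'): no match needed
  Position 7 ('c'): matches sub[0] = 'c'
Only matched 1/4 characters => not a subsequence

0


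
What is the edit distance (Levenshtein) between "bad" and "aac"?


Computing edit distance: "bad" -> "aac"
DP table:
           a    a    c
      0    1    2    3
  b   1    1    2    3
  a   2    1    1    2
  d   3    2    2    2
Edit distance = dp[3][3] = 2

2


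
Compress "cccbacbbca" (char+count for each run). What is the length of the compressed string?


Input: cccbacbbca
Runs:
  'c' x 3 => "c3"
  'b' x 1 => "b1"
  'a' x 1 => "a1"
  'c' x 1 => "c1"
  'b' x 2 => "b2"
  'c' x 1 => "c1"
  'a' x 1 => "a1"
Compressed: "c3b1a1c1b2c1a1"
Compressed length: 14

14


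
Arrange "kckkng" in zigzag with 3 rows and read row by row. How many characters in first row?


Zigzag "kckkng" into 3 rows:
Placing characters:
  'k' => row 0
  'c' => row 1
  'k' => row 2
  'k' => row 1
  'n' => row 0
  'g' => row 1
Rows:
  Row 0: "kn"
  Row 1: "ckg"
  Row 2: "k"
First row length: 2

2


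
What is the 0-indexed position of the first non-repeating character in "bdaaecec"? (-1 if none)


Input: bdaaecec
Character frequencies:
  'a': 2
  'b': 1
  'c': 2
  'd': 1
  'e': 2
Scanning left to right for freq == 1:
  Position 0 ('b'): unique! => answer = 0

0


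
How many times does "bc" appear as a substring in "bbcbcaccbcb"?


Searching for "bc" in "bbcbcaccbcb"
Scanning each position:
  Position 0: "bb" => no
  Position 1: "bc" => MATCH
  Position 2: "cb" => no
  Position 3: "bc" => MATCH
  Position 4: "ca" => no
  Position 5: "ac" => no
  Position 6: "cc" => no
  Position 7: "cb" => no
  Position 8: "bc" => MATCH
  Position 9: "cb" => no
Total occurrences: 3

3


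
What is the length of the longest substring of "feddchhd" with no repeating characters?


Input: "feddchhd"
Sliding window (track last position of each char):
  Position 0 ('f'): window [0,0] length 1 -- new best
  Position 1 ('e'): window [0,1] length 2 -- new best
  Position 2 ('d'): window [0,2] length 3 -- new best
  Position 3 ('d'): repeat (last at 2), move window start to 3
  Position 3 ('d'): window [3,3] length 1
  Position 4 ('c'): window [3,4] length 2
  Position 5 ('h'): window [3,5] length 3
  Position 6 ('h'): repeat (last at 5), move window start to 6
  Position 6 ('h'): window [6,6] length 1
  Position 7 ('d'): window [6,7] length 2
Longest substring with no repeats: "fed" with length 3

3


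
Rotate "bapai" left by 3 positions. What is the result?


Input: "bapai", rotate left by 3
First 3 characters: "bap"
Remaining characters: "ai"
Concatenate remaining + first: "ai" + "bap" = "aibap"

aibap


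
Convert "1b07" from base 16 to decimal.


Input: "1b07" in base 16
Positional expansion:
  Digit '1' (value 1) x 16^3 = 4096
  Digit 'b' (value 11) x 16^2 = 2816
  Digit '0' (value 0) x 16^1 = 0
  Digit '7' (value 7) x 16^0 = 7
Sum = 6919

6919


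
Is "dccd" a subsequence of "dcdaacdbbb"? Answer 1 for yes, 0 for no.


Check if "dccd" is a subsequence of "dcdaacdbbb"
Greedy scan:
  Position 0 ('d'): matches sub[0] = 'd'
  Position 1 ('c'): matches sub[1] = 'c'
  Position 2 ('d'): no match needed
  Position 3 ('a'): no match needed
  Position 4 ('a'): no match needed
  Position 5 ('c'): matches sub[2] = 'c'
  Position 6 ('d'): matches sub[3] = 'd'
  Position 7 ('b'): no match needed
  Position 8 ('b'): no match needed
  Position 9 ('b'): no match needed
All 4 characters matched => is a subsequence

1


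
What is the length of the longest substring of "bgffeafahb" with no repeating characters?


Input: "bgffeafahb"
Sliding window (track last position of each char):
  Position 0 ('b'): window [0,0] length 1 -- new best
  Position 1 ('g'): window [0,1] length 2 -- new best
  Position 2 ('f'): window [0,2] length 3 -- new best
  Position 3 ('f'): repeat (last at 2), move window start to 3
  Position 3 ('f'): window [3,3] length 1
  Position 4 ('e'): window [3,4] length 2
  Position 5 ('a'): window [3,5] length 3
  Position 6 ('f'): repeat (last at 3), move window start to 4
  Position 6 ('f'): window [4,6] length 3
  Position 7 ('a'): repeat (last at 5), move window start to 6
  Position 7 ('a'): window [6,7] length 2
  Position 8 ('h'): window [6,8] length 3
  Position 9 ('b'): window [6,9] length 4 -- new best
Longest substring with no repeats: "fahb" with length 4

4


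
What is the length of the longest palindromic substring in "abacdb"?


Input: "abacdb"
Checking substrings for palindromes:
  [0:3] "aba" (len 3) => palindrome
Longest palindromic substring: "aba" with length 3

3


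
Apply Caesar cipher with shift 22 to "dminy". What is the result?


Caesar cipher: shift "dminy" by 22
  'd' (pos 3) + 22 = pos 25 = 'z'
  'm' (pos 12) + 22 = pos 8 = 'i'
  'i' (pos 8) + 22 = pos 4 = 'e'
  'n' (pos 13) + 22 = pos 9 = 'j'
  'y' (pos 24) + 22 = pos 20 = 'u'
Result: zieju

zieju


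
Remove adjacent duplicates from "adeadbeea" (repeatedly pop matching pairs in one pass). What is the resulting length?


Input: adeadbeea
Stack-based adjacent duplicate removal:
  Read 'a': push. Stack: a
  Read 'd': push. Stack: ad
  Read 'e': push. Stack: ade
  Read 'a': push. Stack: adea
  Read 'd': push. Stack: adead
  Read 'b': push. Stack: adeadb
  Read 'e': push. Stack: adeadbe
  Read 'e': matches stack top 'e' => pop. Stack: adeadb
  Read 'a': push. Stack: adeadba
Final stack: "adeadba" (length 7)

7


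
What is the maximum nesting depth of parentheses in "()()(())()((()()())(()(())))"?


Input: "()()(())()((()()())(()(())))"
Tracking depth:
  Position 0 '(': depth becomes 1
  Position 1 ')': depth becomes 0
  Position 2 '(': depth becomes 1
  Position 3 ')': depth becomes 0
  Position 4 '(': depth becomes 1
  Position 5 '(': depth becomes 2
  Position 6 ')': depth becomes 1
  Position 7 ')': depth becomes 0
  Position 8 '(': depth becomes 1
  Position 9 ')': depth becomes 0
  Position 10 '(': depth becomes 1
  Position 11 '(': depth becomes 2
  Position 12 '(': depth becomes 3
  Position 13 ')': depth becomes 2
  Position 14 '(': depth becomes 3
  Position 15 ')': depth becomes 2
  Position 16 '(': depth becomes 3
  Position 17 ')': depth becomes 2
  Position 18 ')': depth becomes 1
  Position 19 '(': depth becomes 2
  Position 20 '(': depth becomes 3
  Position 21 ')': depth becomes 2
  Position 22 '(': depth becomes 3
  Position 23 '(': depth becomes 4
  Position 24 ')': depth becomes 3
  Position 25 ')': depth becomes 2
  Position 26 ')': depth becomes 1
  Position 27 ')': depth becomes 0
Maximum depth reached: 4

4


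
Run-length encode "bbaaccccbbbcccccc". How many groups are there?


Input: bbaaccccbbbcccccc
Scanning for consecutive runs:
  Group 1: 'b' x 2 (positions 0-1)
  Group 2: 'a' x 2 (positions 2-3)
  Group 3: 'c' x 4 (positions 4-7)
  Group 4: 'b' x 3 (positions 8-10)
  Group 5: 'c' x 6 (positions 11-16)
Total groups: 5

5


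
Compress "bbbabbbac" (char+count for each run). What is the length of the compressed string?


Input: bbbabbbac
Runs:
  'b' x 3 => "b3"
  'a' x 1 => "a1"
  'b' x 3 => "b3"
  'a' x 1 => "a1"
  'c' x 1 => "c1"
Compressed: "b3a1b3a1c1"
Compressed length: 10

10


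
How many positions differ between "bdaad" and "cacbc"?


Comparing "bdaad" and "cacbc" position by position:
  Position 0: 'b' vs 'c' => DIFFER
  Position 1: 'd' vs 'a' => DIFFER
  Position 2: 'a' vs 'c' => DIFFER
  Position 3: 'a' vs 'b' => DIFFER
  Position 4: 'd' vs 'c' => DIFFER
Positions that differ: 5

5


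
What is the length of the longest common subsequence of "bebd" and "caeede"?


LCS of "bebd" and "caeede"
DP table:
           c    a    e    e    d    e
      0    0    0    0    0    0    0
  b   0    0    0    0    0    0    0
  e   0    0    0    1    1    1    1
  b   0    0    0    1    1    1    1
  d   0    0    0    1    1    2    2
LCS length = dp[4][6] = 2

2


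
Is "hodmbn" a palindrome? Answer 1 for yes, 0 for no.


Input: hodmbn
Reversed: nbmdoh
  Compare pos 0 ('h') with pos 5 ('n'): MISMATCH
  Compare pos 1 ('o') with pos 4 ('b'): MISMATCH
  Compare pos 2 ('d') with pos 3 ('m'): MISMATCH
Result: not a palindrome

0


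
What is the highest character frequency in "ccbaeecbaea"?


Input: ccbaeecbaea
Character counts:
  'a': 3
  'b': 2
  'c': 3
  'e': 3
Maximum frequency: 3

3


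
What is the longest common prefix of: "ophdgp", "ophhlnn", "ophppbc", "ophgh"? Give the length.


Words: ophdgp, ophhlnn, ophppbc, ophgh
  Position 0: all 'o' => match
  Position 1: all 'p' => match
  Position 2: all 'h' => match
  Position 3: ('d', 'h', 'p', 'g') => mismatch, stop
LCP = "oph" (length 3)

3


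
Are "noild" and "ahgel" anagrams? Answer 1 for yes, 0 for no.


Strings: "noild", "ahgel"
Sorted first:  dilno
Sorted second: aeghl
Differ at position 0: 'd' vs 'a' => not anagrams

0


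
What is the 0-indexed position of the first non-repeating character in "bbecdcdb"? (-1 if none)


Input: bbecdcdb
Character frequencies:
  'b': 3
  'c': 2
  'd': 2
  'e': 1
Scanning left to right for freq == 1:
  Position 0 ('b'): freq=3, skip
  Position 1 ('b'): freq=3, skip
  Position 2 ('e'): unique! => answer = 2

2


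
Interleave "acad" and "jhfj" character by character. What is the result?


Interleaving "acad" and "jhfj":
  Position 0: 'a' from first, 'j' from second => "aj"
  Position 1: 'c' from first, 'h' from second => "ch"
  Position 2: 'a' from first, 'f' from second => "af"
  Position 3: 'd' from first, 'j' from second => "dj"
Result: ajchafdj

ajchafdj


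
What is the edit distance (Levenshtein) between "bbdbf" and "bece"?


Computing edit distance: "bbdbf" -> "bece"
DP table:
           b    e    c    e
      0    1    2    3    4
  b   1    0    1    2    3
  b   2    1    1    2    3
  d   3    2    2    2    3
  b   4    3    3    3    3
  f   5    4    4    4    4
Edit distance = dp[5][4] = 4

4


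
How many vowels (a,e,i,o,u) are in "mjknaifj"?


Input: mjknaifj
Checking each character:
  'm' at position 0: consonant
  'j' at position 1: consonant
  'k' at position 2: consonant
  'n' at position 3: consonant
  'a' at position 4: vowel (running total: 1)
  'i' at position 5: vowel (running total: 2)
  'f' at position 6: consonant
  'j' at position 7: consonant
Total vowels: 2

2


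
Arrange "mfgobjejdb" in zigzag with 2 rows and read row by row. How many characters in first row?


Zigzag "mfgobjejdb" into 2 rows:
Placing characters:
  'm' => row 0
  'f' => row 1
  'g' => row 0
  'o' => row 1
  'b' => row 0
  'j' => row 1
  'e' => row 0
  'j' => row 1
  'd' => row 0
  'b' => row 1
Rows:
  Row 0: "mgbed"
  Row 1: "fojjb"
First row length: 5

5


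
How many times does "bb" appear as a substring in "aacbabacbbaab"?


Searching for "bb" in "aacbabacbbaab"
Scanning each position:
  Position 0: "aa" => no
  Position 1: "ac" => no
  Position 2: "cb" => no
  Position 3: "ba" => no
  Position 4: "ab" => no
  Position 5: "ba" => no
  Position 6: "ac" => no
  Position 7: "cb" => no
  Position 8: "bb" => MATCH
  Position 9: "ba" => no
  Position 10: "aa" => no
  Position 11: "ab" => no
Total occurrences: 1

1


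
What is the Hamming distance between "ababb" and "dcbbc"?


Comparing "ababb" and "dcbbc" position by position:
  Position 0: 'a' vs 'd' => differ
  Position 1: 'b' vs 'c' => differ
  Position 2: 'a' vs 'b' => differ
  Position 3: 'b' vs 'b' => same
  Position 4: 'b' vs 'c' => differ
Total differences (Hamming distance): 4

4
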